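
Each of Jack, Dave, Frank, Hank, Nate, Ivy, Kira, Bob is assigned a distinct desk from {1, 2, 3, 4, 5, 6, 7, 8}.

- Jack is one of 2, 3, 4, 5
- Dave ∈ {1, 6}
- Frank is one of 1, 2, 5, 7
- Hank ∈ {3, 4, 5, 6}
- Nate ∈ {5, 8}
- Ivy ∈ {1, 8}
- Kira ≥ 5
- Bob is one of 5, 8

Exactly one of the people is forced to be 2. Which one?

Nate and Bob between them cover only {5, 8} — a naked pair. Remove those values from Jack, Frank, Hank, Ivy, Kira.
Ivy has just one choice, so Ivy = 1. Strike 1 from Dave, Frank.
Dave's domain is down to {6}, so Dave = 6. Remove 6 from Hank, Kira.
Kira must be 7 (only option left). Strike 7 from Frank.
So 2 goes to Frank.

Frank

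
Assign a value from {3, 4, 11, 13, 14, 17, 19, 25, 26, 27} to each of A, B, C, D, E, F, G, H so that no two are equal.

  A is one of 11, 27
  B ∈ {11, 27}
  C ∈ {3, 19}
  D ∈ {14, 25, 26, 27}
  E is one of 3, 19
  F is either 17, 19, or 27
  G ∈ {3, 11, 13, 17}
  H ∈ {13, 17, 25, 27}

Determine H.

A and B between them cover only {11, 27} — a naked pair. Remove those values from D, F, G, H.
The 2 variables C and E are confined to {3, 19}, which locks those values in; drop them from F, G.
F's domain is down to {17}, so F = 17. Strike 17 from G, H.
G has just one choice, so G = 13. So H can't be 13.
So H = 25.

25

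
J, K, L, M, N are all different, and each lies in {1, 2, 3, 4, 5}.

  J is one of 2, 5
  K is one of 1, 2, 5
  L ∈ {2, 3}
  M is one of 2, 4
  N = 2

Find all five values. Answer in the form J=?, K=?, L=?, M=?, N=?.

N has just one choice, so N = 2. So J, K, L, M can't be 2.
J's domain is down to {5}, so J = 5. So K can't be 5.
That leaves K = 1.
L has just one choice, so L = 3.
That leaves M = 4.

J=5, K=1, L=3, M=4, N=2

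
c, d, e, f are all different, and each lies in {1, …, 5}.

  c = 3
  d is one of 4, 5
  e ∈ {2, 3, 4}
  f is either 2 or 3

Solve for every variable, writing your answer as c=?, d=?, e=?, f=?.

c must be 3 (only option left). Eliminate 3 elsewhere: e, f.
f has just one choice, so f = 2. Remove 2 from e.
That leaves e = 4. Strike 4 from d.
d must be 5 (only option left).

c=3, d=5, e=4, f=2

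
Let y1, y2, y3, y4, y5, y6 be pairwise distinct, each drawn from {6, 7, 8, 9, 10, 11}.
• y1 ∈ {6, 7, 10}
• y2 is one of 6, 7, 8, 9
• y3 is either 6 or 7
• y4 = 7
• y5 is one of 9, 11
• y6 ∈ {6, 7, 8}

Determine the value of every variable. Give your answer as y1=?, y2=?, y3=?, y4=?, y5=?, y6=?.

y4 must be 7 (only option left). Eliminate 7 elsewhere: y1, y2, y3, y6.
y3 must be 6 (only option left). Strike 6 from y1, y2, y6.
That leaves y6 = 8. Strike 8 from y2.
y1's domain is down to {10}, so y1 = 10.
y2's domain is down to {9}, so y2 = 9. So y5 can't be 9.
That leaves y5 = 11.

y1=10, y2=9, y3=6, y4=7, y5=11, y6=8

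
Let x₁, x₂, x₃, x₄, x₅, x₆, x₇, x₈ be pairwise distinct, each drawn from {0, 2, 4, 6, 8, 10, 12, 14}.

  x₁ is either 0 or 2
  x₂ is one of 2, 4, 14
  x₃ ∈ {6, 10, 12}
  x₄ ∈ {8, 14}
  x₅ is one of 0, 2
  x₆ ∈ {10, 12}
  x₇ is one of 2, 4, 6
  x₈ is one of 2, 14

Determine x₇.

6

Among the 8 variables, 8 fits only x₄ (and all 8 values in {0, 2, 4, 6, 8, 10, 12, 14} must be used), so x₄ = 8.
x₁ and x₅ share exactly the 2 values {0, 2}; by pigeonhole those values go to them, so strike 0, 2 from x₂, x₇, x₈.
x₈ must be 14 (only option left). Eliminate 14 elsewhere: x₂.
x₂ has just one choice, so x₂ = 4. Eliminate 4 elsewhere: x₇.
So x₇ = 6.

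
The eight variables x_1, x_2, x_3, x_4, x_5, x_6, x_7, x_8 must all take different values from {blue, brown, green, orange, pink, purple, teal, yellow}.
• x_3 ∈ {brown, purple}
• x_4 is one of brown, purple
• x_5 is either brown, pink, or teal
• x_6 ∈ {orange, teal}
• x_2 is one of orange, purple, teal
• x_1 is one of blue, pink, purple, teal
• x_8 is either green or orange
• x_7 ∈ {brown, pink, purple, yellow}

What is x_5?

The 8 variables draw from only 8 values {blue, brown, green, orange, pink, purple, teal, yellow}, so each is used; only x_1 can be blue, hence x_1 = blue.
The 7 still-open variables together cover exactly {brown, green, orange, pink, purple, teal, yellow} — 7 values for 7 variables — and green appears only in x_8's list, so x_8 = green.
Among the 6 still-open variables, yellow fits only x_7 (and all 6 values in {brown, orange, pink, purple, teal, yellow} must be used), so x_7 = yellow.
The 5 still-open variables draw from only 5 values {brown, orange, pink, purple, teal}, so each is used; only x_5 can be pink, hence x_5 = pink.

pink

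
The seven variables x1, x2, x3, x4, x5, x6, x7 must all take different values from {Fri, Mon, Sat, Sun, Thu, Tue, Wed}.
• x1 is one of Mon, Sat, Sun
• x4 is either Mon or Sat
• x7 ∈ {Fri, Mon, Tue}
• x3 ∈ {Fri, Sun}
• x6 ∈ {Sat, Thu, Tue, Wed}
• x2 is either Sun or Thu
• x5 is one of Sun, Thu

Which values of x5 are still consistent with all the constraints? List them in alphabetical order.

The 7 variables together cover exactly {Fri, Mon, Sat, Sun, Thu, Tue, Wed} — 7 values for 7 variables — and Wed appears only in x6's list, so x6 = Wed.
Among the 6 still-open variables, Tue fits only x7 (and all 6 values in {Fri, Mon, Sat, Sun, Thu, Tue} must be used), so x7 = Tue.
Among the 5 still-open variables, Fri fits only x3 (and all 5 values in {Fri, Mon, Sat, Sun, Thu} must be used), so x3 = Fri.
x2 and x5 share exactly the 2 values {Sun, Thu}; by pigeonhole those values go to them, so strike Sun, Thu from x1.
No further eliminations apply; x5 can still be any of Sun, Thu.

Sun, Thu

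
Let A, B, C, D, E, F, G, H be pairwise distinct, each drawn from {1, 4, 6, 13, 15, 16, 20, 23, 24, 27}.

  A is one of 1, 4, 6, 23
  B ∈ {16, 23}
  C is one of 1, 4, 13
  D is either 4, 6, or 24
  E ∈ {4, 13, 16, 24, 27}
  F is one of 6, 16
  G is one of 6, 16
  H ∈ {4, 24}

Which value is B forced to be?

23

The 8 variables together cover exactly {1, 4, 6, 13, 16, 23, 24, 27} — 8 values for 8 variables — and 27 appears only in E's list, so E = 27.
The 7 still-open variables draw from only 7 values {1, 4, 6, 13, 16, 23, 24}, so each is used; only C can be 13, hence C = 13.
Among the 6 still-open variables, 1 fits only A (and all 6 values in {1, 4, 6, 16, 23, 24} must be used), so A = 1.
Among the 5 still-open variables, 23 fits only B (and all 5 values in {4, 6, 16, 23, 24} must be used), so B = 23.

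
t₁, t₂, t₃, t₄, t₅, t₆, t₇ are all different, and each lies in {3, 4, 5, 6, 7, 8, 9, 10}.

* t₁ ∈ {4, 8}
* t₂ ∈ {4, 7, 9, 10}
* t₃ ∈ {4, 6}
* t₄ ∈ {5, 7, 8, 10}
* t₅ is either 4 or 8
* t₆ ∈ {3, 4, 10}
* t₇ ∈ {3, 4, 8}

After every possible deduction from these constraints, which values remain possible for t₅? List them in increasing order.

4, 8

t₁ and t₅ share exactly the 2 values {4, 8}; by pigeonhole those values go to them, so strike 4, 8 from t₂, t₃, t₄, t₆, t₇.
That leaves t₃ = 6.
t₇ must be 3 (only option left). So t₆ can't be 3.
t₆ must be 10 (only option left). Remove 10 from t₂, t₄.
No further eliminations apply; t₅ can still be any of 4, 8.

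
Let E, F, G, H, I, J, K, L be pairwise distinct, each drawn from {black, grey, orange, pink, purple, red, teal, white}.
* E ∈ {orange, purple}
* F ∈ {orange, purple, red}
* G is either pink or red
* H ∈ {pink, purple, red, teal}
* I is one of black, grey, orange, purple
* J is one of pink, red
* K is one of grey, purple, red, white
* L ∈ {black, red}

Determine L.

Among the 8 variables, teal fits only H (and all 8 values in {black, grey, orange, pink, purple, red, teal, white} must be used), so H = teal.
Among the 7 still-open variables, white fits only K (and all 7 values in {black, grey, orange, pink, purple, red, white} must be used), so K = white.
Among the 6 still-open variables, grey fits only I (and all 6 values in {black, grey, orange, pink, purple, red} must be used), so I = grey.
Among the 5 still-open variables, black fits only L (and all 5 values in {black, orange, pink, purple, red} must be used), so L = black.

black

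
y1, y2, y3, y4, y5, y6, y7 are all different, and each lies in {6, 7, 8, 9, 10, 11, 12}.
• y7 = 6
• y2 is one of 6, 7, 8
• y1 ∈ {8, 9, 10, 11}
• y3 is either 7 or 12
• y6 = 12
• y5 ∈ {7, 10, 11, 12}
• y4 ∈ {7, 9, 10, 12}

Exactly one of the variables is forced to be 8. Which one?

y6 has just one choice, so y6 = 12. Remove 12 from y3, y4, y5.
y7's domain is down to {6}, so y7 = 6. Strike 6 from y2.
y3 has just one choice, so y3 = 7. Eliminate 7 elsewhere: y2, y4, y5.
So 8 goes to y2.

y2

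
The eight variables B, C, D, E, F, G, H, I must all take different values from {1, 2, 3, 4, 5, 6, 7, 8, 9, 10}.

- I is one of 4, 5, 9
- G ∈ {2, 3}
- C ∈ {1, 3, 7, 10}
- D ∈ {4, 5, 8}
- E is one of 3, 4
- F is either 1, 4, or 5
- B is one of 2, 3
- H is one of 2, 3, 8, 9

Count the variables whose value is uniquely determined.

The 2 variables B and G are confined to {2, 3}, which locks those values in; drop them from C, E, H.
E has just one choice, so E = 4. Remove 4 from D, F, I.
D, H, I between them cover only {5, 8, 9} — a naked triple. Remove those values from F.
F has just one choice, so F = 1. So C can't be 1.
Determined: E=4, F=1. The other variables each still have more than one consistent value. That makes 2.

2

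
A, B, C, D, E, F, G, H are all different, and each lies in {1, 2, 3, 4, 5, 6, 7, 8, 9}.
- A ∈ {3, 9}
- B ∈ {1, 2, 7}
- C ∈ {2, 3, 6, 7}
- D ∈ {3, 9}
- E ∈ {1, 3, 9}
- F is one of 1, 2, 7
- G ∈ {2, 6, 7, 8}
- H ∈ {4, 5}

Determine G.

8

The 2 variables A and D are confined to {3, 9}, which locks those values in; drop them from C, E.
E has just one choice, so E = 1. Strike 1 from B, F.
The 2 variables B and F are confined to {2, 7}, which locks those values in; drop them from C, G.
C must be 6 (only option left). Eliminate 6 elsewhere: G.
So G = 8.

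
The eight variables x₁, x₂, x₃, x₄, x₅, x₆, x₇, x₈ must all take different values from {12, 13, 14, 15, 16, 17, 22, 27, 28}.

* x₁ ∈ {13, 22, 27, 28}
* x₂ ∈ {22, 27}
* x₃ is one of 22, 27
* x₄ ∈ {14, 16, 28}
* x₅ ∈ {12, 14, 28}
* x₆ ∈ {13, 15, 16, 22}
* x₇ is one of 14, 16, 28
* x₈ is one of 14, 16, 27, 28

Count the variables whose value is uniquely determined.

The 8 variables draw from only 8 values {12, 13, 14, 15, 16, 22, 27, 28}, so each is used; only x₅ can be 12, hence x₅ = 12.
Among the 7 still-open variables, 15 fits only x₆ (and all 7 values in {13, 14, 15, 16, 22, 27, 28} must be used), so x₆ = 15.
Among the 6 still-open variables, 13 fits only x₁ (and all 6 values in {13, 14, 16, 22, 27, 28} must be used), so x₁ = 13.
x₂ and x₃ between them cover only {22, 27} — a naked pair. Remove those values from x₈.
Determined: x₁=13, x₅=12, x₆=15. The other variables each still have more than one consistent value. That makes 3.

3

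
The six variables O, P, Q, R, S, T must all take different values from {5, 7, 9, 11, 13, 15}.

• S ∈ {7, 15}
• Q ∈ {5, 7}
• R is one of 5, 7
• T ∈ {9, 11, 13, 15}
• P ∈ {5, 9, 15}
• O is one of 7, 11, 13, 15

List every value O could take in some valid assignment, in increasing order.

11, 13

Q and R between them cover only {5, 7} — a naked pair. Remove those values from O, P, S.
S's domain is down to {15}, so S = 15. So O, P, T can't be 15.
That leaves P = 9. So T can't be 9.
No further eliminations apply; O can still be any of 11, 13.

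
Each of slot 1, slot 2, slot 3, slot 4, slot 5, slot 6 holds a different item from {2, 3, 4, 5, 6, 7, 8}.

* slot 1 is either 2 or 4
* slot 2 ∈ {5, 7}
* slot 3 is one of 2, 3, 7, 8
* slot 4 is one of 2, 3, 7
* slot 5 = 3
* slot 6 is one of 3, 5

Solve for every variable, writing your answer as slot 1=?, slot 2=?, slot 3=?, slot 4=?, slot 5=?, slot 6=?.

slot 1=4, slot 2=7, slot 3=8, slot 4=2, slot 5=3, slot 6=5

slot 5's domain is down to {3}, so slot 5 = 3. Eliminate 3 elsewhere: slot 3, slot 4, slot 6.
slot 6's domain is down to {5}, so slot 6 = 5. Eliminate 5 elsewhere: slot 2.
slot 2 has just one choice, so slot 2 = 7. So slot 3, slot 4 can't be 7.
slot 4's domain is down to {2}, so slot 4 = 2. So slot 1, slot 3 can't be 2.
That leaves slot 1 = 4.
slot 3 must be 8 (only option left).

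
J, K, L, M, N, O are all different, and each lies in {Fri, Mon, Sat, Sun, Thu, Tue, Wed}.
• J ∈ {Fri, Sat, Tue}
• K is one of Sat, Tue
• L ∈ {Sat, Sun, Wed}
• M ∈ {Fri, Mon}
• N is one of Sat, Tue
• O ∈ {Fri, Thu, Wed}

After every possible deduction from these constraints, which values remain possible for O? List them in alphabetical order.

Thu, Wed

K and N share exactly the 2 values {Sat, Tue}; by pigeonhole those values go to them, so strike Sat, Tue from J, L.
That leaves J = Fri. Strike Fri from M, O.
That leaves M = Mon.
No further eliminations apply; O can still be any of Thu, Wed.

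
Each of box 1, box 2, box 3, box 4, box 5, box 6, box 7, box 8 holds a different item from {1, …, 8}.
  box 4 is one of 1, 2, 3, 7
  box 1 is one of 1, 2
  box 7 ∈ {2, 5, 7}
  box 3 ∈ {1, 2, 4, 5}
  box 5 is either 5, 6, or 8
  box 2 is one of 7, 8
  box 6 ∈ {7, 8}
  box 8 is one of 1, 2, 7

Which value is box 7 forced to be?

The 8 variables together cover exactly {1, 2, 3, 4, 5, 6, 7, 8} — 8 values for 8 variables — and 3 appears only in box 4's list, so box 4 = 3.
Among the 7 still-open variables, 4 fits only box 3 (and all 7 values in {1, 2, 4, 5, 6, 7, 8} must be used), so box 3 = 4.
Among the 6 still-open variables, 6 fits only box 5 (and all 6 values in {1, 2, 5, 6, 7, 8} must be used), so box 5 = 6.
The 5 still-open variables draw from only 5 values {1, 2, 5, 7, 8}, so each is used; only box 7 can be 5, hence box 7 = 5.

5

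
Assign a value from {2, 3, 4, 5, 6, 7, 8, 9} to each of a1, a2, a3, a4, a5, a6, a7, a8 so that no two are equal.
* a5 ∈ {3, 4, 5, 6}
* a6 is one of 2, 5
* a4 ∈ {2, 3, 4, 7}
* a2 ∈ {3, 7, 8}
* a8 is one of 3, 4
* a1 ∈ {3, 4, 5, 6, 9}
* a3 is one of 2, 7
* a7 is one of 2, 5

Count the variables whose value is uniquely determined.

Among the 8 variables, 8 fits only a2 (and all 8 values in {2, 3, 4, 5, 6, 7, 8, 9} must be used), so a2 = 8.
The 7 still-open variables draw from only 7 values {2, 3, 4, 5, 6, 7, 9}, so each is used; only a1 can be 9, hence a1 = 9.
The 6 still-open variables draw from only 6 values {2, 3, 4, 5, 6, 7}, so each is used; only a5 can be 6, hence a5 = 6.
a6 and a7 share exactly the 2 values {2, 5}; by pigeonhole those values go to them, so strike 2, 5 from a3, a4.
a3 must be 7 (only option left). So a4 can't be 7.
Determined: a1=9, a2=8, a3=7, a5=6. The other variables each still have more than one consistent value. That makes 4.

4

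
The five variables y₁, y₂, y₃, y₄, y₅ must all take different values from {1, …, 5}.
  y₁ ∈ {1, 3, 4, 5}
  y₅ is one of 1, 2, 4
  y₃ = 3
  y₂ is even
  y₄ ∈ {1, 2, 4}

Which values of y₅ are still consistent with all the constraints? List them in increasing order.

y₃'s domain is down to {3}, so y₃ = 3. Remove 3 from y₁.
Among the 4 still-open variables, 5 fits only y₁ (and all 4 values in {1, 2, 4, 5} must be used), so y₁ = 5.
No further eliminations apply; y₅ can still be any of 1, 2, 4.

1, 2, 4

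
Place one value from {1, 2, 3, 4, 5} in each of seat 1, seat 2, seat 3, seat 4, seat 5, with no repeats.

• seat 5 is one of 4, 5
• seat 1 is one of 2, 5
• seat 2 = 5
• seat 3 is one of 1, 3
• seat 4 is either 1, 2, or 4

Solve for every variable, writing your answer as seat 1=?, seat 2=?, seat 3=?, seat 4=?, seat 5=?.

seat 1=2, seat 2=5, seat 3=3, seat 4=1, seat 5=4

seat 2's domain is down to {5}, so seat 2 = 5. Strike 5 from seat 1, seat 5.
That leaves seat 5 = 4. Eliminate 4 elsewhere: seat 4.
That leaves seat 1 = 2. Remove 2 from seat 4.
That leaves seat 4 = 1. Strike 1 from seat 3.
seat 3 has just one choice, so seat 3 = 3.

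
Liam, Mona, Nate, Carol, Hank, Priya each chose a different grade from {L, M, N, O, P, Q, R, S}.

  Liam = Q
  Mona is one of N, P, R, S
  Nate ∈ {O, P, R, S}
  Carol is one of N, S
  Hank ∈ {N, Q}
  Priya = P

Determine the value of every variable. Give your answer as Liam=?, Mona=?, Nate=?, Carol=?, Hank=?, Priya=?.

Liam must be Q (only option left). So Hank can't be Q.
Hank must be N (only option left). Remove N from Mona, Carol.
Priya's domain is down to {P}, so Priya = P. Remove P from Mona, Nate.
Carol's domain is down to {S}, so Carol = S. So Mona, Nate can't be S.
That leaves Mona = R. Remove R from Nate.
Nate must be O (only option left).

Liam=Q, Mona=R, Nate=O, Carol=S, Hank=N, Priya=P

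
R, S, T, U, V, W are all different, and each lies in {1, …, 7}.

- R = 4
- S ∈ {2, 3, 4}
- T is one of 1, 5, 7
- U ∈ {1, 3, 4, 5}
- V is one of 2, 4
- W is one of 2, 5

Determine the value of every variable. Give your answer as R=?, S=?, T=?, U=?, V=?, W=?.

R must be 4 (only option left). So S, U, V can't be 4.
V has just one choice, so V = 2. Eliminate 2 elsewhere: S, W.
That leaves W = 5. Remove 5 from T, U.
S's domain is down to {3}, so S = 3. Strike 3 from U.
U's domain is down to {1}, so U = 1. Remove 1 from T.
T has just one choice, so T = 7.

R=4, S=3, T=7, U=1, V=2, W=5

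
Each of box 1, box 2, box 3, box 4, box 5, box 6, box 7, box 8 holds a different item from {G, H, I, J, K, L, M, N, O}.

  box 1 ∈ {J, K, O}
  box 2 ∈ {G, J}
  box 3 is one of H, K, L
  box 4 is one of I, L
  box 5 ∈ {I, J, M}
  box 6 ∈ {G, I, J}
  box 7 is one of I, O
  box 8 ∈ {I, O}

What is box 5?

M

Among the 8 variables, H fits only box 3 (and all 8 values in {G, H, I, J, K, L, M, O} must be used), so box 3 = H.
The 7 still-open variables together cover exactly {G, I, J, K, L, M, O} — 7 values for 7 variables — and K appears only in box 1's list, so box 1 = K.
The 6 still-open variables together cover exactly {G, I, J, L, M, O} — 6 values for 6 variables — and L appears only in box 4's list, so box 4 = L.
The 5 still-open variables draw from only 5 values {G, I, J, M, O}, so each is used; only box 5 can be M, hence box 5 = M.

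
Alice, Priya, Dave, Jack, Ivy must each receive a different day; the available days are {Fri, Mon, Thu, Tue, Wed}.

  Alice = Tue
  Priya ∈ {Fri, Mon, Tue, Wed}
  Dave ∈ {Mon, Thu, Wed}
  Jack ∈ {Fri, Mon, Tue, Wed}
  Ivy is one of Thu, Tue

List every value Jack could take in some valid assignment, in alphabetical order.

Fri, Mon, Wed

Alice must be Tue (only option left). So Priya, Jack, Ivy can't be Tue.
That leaves Ivy = Thu. So Dave can't be Thu.
No further eliminations apply; Jack can still be any of Fri, Mon, Wed.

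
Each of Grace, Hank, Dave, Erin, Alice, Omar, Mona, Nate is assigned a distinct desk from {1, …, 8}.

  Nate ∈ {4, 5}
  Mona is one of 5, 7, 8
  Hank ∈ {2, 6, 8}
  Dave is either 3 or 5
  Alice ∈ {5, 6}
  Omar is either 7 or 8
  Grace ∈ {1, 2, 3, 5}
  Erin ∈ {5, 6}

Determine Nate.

4

Among the 8 variables, 1 fits only Grace (and all 8 values in {1, 2, 3, 4, 5, 6, 7, 8} must be used), so Grace = 1.
The 7 still-open variables draw from only 7 values {2, 3, 4, 5, 6, 7, 8}, so each is used; only Hank can be 2, hence Hank = 2.
Among the 6 still-open variables, 3 fits only Dave (and all 6 values in {3, 4, 5, 6, 7, 8} must be used), so Dave = 3.
The 5 still-open variables draw from only 5 values {4, 5, 6, 7, 8}, so each is used; only Nate can be 4, hence Nate = 4.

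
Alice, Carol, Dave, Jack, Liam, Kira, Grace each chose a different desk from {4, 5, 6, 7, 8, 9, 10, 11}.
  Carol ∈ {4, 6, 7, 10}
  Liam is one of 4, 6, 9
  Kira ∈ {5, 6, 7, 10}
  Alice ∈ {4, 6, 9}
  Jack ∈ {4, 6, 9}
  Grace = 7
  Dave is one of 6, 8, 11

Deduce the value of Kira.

5

Grace's domain is down to {7}, so Grace = 7. Eliminate 7 elsewhere: Carol, Kira.
The 3 variables Alice, Jack, Liam are confined to {4, 6, 9}, which locks those values in; drop them from Carol, Dave, Kira.
Carol's domain is down to {10}, so Carol = 10. So Kira can't be 10.
So Kira = 5.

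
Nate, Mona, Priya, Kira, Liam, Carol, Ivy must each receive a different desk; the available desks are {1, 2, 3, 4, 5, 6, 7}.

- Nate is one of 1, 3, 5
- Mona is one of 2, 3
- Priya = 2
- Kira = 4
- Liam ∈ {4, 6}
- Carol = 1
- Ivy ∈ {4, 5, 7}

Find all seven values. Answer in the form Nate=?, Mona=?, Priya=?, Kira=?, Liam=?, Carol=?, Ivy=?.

Nate=5, Mona=3, Priya=2, Kira=4, Liam=6, Carol=1, Ivy=7

Priya must be 2 (only option left). So Mona can't be 2.
Kira must be 4 (only option left). Remove 4 from Liam, Ivy.
That leaves Liam = 6.
Carol has just one choice, so Carol = 1. So Nate can't be 1.
Mona's domain is down to {3}, so Mona = 3. Remove 3 from Nate.
Nate has just one choice, so Nate = 5. Remove 5 from Ivy.
Ivy has just one choice, so Ivy = 7.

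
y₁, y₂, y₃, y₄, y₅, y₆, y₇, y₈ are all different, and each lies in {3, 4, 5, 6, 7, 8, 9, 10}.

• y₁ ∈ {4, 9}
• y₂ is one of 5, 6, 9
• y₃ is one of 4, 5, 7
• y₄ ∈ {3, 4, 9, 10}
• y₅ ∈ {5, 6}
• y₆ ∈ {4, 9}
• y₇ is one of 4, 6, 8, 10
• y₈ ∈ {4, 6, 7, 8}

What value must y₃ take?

Among the 8 variables, 3 fits only y₄ (and all 8 values in {3, 4, 5, 6, 7, 8, 9, 10} must be used), so y₄ = 3.
Among the 7 still-open variables, 10 fits only y₇ (and all 7 values in {4, 5, 6, 7, 8, 9, 10} must be used), so y₇ = 10.
The 6 still-open variables draw from only 6 values {4, 5, 6, 7, 8, 9}, so each is used; only y₈ can be 8, hence y₈ = 8.
The 5 still-open variables draw from only 5 values {4, 5, 6, 7, 9}, so each is used; only y₃ can be 7, hence y₃ = 7.

7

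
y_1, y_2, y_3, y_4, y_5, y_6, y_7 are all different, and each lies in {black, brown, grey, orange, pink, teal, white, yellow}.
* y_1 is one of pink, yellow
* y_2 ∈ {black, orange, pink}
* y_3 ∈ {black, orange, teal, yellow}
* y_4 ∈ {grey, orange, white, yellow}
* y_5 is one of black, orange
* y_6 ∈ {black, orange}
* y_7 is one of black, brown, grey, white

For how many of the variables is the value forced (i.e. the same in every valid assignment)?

y_5 and y_6 between them cover only {black, orange} — a naked pair. Remove those values from y_2, y_3, y_4, y_7.
y_2 has just one choice, so y_2 = pink. Eliminate pink elsewhere: y_1.
That leaves y_1 = yellow. Remove yellow from y_3, y_4.
That leaves y_3 = teal.
Determined: y_1=yellow, y_2=pink, y_3=teal. The other variables each still have more than one consistent value. That makes 3.

3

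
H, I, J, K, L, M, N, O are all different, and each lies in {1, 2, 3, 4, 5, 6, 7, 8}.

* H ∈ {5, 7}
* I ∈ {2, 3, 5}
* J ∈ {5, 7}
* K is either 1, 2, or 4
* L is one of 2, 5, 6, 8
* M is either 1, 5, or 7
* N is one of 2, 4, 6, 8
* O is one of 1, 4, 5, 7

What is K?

Among the 8 variables, 3 fits only I (and all 8 values in {1, 2, 3, 4, 5, 6, 7, 8} must be used), so I = 3.
H and J share exactly the 2 values {5, 7}; by pigeonhole those values go to them, so strike 5, 7 from L, M, O.
M must be 1 (only option left). So K, O can't be 1.
O must be 4 (only option left). Eliminate 4 elsewhere: K, N.
So K = 2.

2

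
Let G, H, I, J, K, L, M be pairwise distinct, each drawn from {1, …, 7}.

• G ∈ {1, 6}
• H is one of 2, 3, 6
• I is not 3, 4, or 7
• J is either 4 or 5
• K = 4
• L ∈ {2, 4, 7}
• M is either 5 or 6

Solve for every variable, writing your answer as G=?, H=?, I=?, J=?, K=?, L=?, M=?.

K's domain is down to {4}, so K = 4. So J, L can't be 4.
That leaves J = 5. Eliminate 5 elsewhere: I, M.
M must be 6 (only option left). Strike 6 from G, H, I.
G's domain is down to {1}, so G = 1. So I can't be 1.
That leaves I = 2. So H, L can't be 2.
L's domain is down to {7}, so L = 7.
That leaves H = 3.

G=1, H=3, I=2, J=5, K=4, L=7, M=6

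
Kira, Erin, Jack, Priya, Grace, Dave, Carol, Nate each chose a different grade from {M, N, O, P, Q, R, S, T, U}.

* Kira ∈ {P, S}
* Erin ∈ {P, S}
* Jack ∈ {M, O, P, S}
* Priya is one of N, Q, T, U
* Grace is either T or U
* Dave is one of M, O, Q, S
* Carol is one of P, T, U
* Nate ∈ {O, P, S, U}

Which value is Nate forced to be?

O

The 8 variables together cover exactly {M, N, O, P, Q, S, T, U} — 8 values for 8 variables — and N appears only in Priya's list, so Priya = N.
Among the 7 still-open variables, Q fits only Dave (and all 7 values in {M, O, P, Q, S, T, U} must be used), so Dave = Q.
Among the 6 still-open variables, M fits only Jack (and all 6 values in {M, O, P, S, T, U} must be used), so Jack = M.
The 5 still-open variables together cover exactly {O, P, S, T, U} — 5 values for 5 variables — and O appears only in Nate's list, so Nate = O.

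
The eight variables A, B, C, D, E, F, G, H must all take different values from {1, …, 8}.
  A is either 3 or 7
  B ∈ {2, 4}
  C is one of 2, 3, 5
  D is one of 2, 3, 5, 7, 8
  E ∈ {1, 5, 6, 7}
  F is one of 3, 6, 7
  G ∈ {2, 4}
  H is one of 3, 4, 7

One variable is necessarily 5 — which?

C

The 8 variables draw from only 8 values {1, 2, 3, 4, 5, 6, 7, 8}, so each is used; only E can be 1, hence E = 1.
Among the 7 still-open variables, 6 fits only F (and all 7 values in {2, 3, 4, 5, 6, 7, 8} must be used), so F = 6.
Among the 6 still-open variables, 8 fits only D (and all 6 values in {2, 3, 4, 5, 7, 8} must be used), so D = 8.
Among the 5 still-open variables, 5 fits only C (and all 5 values in {2, 3, 4, 5, 7} must be used), so C = 5.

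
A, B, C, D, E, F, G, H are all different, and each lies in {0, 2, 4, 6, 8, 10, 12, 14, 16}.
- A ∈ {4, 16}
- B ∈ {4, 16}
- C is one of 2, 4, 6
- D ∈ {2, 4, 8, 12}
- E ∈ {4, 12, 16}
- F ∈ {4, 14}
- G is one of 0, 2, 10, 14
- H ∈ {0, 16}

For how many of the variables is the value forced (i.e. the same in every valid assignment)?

A and B share exactly the 2 values {4, 16}; by pigeonhole those values go to them, so strike 4, 16 from C, D, E, F, H.
E has just one choice, so E = 12. Strike 12 from D.
F must be 14 (only option left). Eliminate 14 elsewhere: G.
H must be 0 (only option left). Eliminate 0 elsewhere: G.
Determined: E=12, F=14, H=0. The other variables each still have more than one consistent value. That makes 3.

3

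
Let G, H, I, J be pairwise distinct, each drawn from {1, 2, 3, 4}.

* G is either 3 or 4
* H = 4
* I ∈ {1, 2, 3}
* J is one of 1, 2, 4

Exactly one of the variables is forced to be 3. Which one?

G

H has just one choice, so H = 4. So G, J can't be 4.
So 3 goes to G.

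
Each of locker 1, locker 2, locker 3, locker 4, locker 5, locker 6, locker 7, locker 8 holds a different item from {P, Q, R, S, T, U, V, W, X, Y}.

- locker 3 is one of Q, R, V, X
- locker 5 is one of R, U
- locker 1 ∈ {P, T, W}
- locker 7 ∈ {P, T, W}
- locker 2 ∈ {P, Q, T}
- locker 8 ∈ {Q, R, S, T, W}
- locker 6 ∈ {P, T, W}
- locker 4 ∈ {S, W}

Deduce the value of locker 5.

locker 1, locker 6, locker 7 share exactly the 3 values {P, T, W}; by pigeonhole those values go to them, so strike P, T, W from locker 2, locker 4, locker 8.
locker 2 must be Q (only option left). Strike Q from locker 3, locker 8.
That leaves locker 4 = S. So locker 8 can't be S.
That leaves locker 8 = R. Strike R from locker 3, locker 5.
So locker 5 = U.

U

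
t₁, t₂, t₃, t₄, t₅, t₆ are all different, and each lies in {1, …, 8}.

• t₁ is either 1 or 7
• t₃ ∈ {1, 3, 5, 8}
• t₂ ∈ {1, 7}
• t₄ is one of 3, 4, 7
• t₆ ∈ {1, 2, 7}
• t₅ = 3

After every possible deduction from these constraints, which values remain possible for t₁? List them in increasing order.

t₅ has just one choice, so t₅ = 3. Eliminate 3 elsewhere: t₃, t₄.
The 2 variables t₁ and t₂ are confined to {1, 7}, which locks those values in; drop them from t₃, t₄, t₆.
t₄ has just one choice, so t₄ = 4.
t₆ must be 2 (only option left).
No further eliminations apply; t₁ can still be any of 1, 7.

1, 7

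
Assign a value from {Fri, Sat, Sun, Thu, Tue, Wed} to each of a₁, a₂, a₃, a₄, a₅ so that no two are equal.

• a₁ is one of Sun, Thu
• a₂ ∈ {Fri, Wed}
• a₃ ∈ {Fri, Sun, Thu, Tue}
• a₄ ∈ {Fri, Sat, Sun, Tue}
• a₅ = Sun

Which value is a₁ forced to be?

a₅ has just one choice, so a₅ = Sun. Remove Sun from a₁, a₃, a₄.
So a₁ = Thu.

Thu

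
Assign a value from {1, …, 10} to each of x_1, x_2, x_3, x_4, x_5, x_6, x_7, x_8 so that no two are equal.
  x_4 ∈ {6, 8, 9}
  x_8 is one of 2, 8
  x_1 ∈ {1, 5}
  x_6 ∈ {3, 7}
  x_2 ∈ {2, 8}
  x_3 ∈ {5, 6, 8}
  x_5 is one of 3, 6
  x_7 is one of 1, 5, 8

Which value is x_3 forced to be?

The 8 variables draw from only 8 values {1, 2, 3, 5, 6, 7, 8, 9}, so each is used; only x_6 can be 7, hence x_6 = 7.
The 7 still-open variables together cover exactly {1, 2, 3, 5, 6, 8, 9} — 7 values for 7 variables — and 3 appears only in x_5's list, so x_5 = 3.
Among the 6 still-open variables, 9 fits only x_4 (and all 6 values in {1, 2, 5, 6, 8, 9} must be used), so x_4 = 9.
The 5 still-open variables draw from only 5 values {1, 2, 5, 6, 8}, so each is used; only x_3 can be 6, hence x_3 = 6.

6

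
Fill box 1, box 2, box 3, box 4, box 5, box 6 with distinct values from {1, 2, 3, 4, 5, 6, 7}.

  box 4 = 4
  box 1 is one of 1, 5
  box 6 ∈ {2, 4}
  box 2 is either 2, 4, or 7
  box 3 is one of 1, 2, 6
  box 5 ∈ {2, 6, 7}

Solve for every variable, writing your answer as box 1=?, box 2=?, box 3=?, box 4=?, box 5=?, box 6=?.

box 4's domain is down to {4}, so box 4 = 4. Remove 4 from box 2, box 6.
That leaves box 6 = 2. Remove 2 from box 2, box 3, box 5.
box 2 has just one choice, so box 2 = 7. So box 5 can't be 7.
box 5 must be 6 (only option left). Strike 6 from box 3.
box 3's domain is down to {1}, so box 3 = 1. Eliminate 1 elsewhere: box 1.
box 1 has just one choice, so box 1 = 5.

box 1=5, box 2=7, box 3=1, box 4=4, box 5=6, box 6=2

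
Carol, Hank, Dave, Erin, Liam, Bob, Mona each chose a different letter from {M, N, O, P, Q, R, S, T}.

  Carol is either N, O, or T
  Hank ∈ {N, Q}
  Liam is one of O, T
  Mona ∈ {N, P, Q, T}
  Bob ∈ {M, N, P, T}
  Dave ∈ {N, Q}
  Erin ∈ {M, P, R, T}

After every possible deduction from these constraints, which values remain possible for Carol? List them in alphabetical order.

O, T

The 7 variables draw from only 7 values {M, N, O, P, Q, R, T}, so each is used; only Erin can be R, hence Erin = R.
The 6 still-open variables together cover exactly {M, N, O, P, Q, T} — 6 values for 6 variables — and M appears only in Bob's list, so Bob = M.
The 5 still-open variables together cover exactly {N, O, P, Q, T} — 5 values for 5 variables — and P appears only in Mona's list, so Mona = P.
The 2 variables Hank and Dave are confined to {N, Q}, which locks those values in; drop them from Carol.
No further eliminations apply; Carol can still be any of O, T.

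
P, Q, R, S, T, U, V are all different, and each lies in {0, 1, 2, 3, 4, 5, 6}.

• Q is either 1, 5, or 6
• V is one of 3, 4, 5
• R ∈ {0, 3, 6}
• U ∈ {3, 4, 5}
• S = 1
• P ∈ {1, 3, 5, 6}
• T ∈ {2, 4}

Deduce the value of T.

2

S's domain is down to {1}, so S = 1. Eliminate 1 elsewhere: P, Q.
Among the 6 still-open variables, 0 fits only R (and all 6 values in {0, 2, 3, 4, 5, 6} must be used), so R = 0.
The 5 still-open variables draw from only 5 values {2, 3, 4, 5, 6}, so each is used; only T can be 2, hence T = 2.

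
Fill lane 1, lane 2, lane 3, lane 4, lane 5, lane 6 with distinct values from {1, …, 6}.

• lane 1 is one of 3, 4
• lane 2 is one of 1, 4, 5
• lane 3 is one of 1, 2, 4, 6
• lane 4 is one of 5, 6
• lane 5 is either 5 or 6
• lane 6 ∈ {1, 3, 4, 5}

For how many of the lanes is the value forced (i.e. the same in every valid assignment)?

The 6 variables draw from only 6 values {1, 2, 3, 4, 5, 6}, so each is used; only lane 3 can be 2, hence lane 3 = 2.
lane 4 and lane 5 share exactly the 2 values {5, 6}; by pigeonhole those values go to them, so strike 5, 6 from lane 2, lane 6.
Determined: lane 3=2. The other lanes each still have more than one consistent value. That makes 1.

1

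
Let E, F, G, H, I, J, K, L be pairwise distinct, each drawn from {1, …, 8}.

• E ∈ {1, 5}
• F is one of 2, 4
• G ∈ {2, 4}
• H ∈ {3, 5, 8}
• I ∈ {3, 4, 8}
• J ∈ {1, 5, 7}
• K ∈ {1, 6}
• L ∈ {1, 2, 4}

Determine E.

5

The 8 variables draw from only 8 values {1, 2, 3, 4, 5, 6, 7, 8}, so each is used; only K can be 6, hence K = 6.
Among the 7 still-open variables, 7 fits only J (and all 7 values in {1, 2, 3, 4, 5, 7, 8} must be used), so J = 7.
F and G share exactly the 2 values {2, 4}; by pigeonhole those values go to them, so strike 2, 4 from I, L.
L's domain is down to {1}, so L = 1. Strike 1 from E.
So E = 5.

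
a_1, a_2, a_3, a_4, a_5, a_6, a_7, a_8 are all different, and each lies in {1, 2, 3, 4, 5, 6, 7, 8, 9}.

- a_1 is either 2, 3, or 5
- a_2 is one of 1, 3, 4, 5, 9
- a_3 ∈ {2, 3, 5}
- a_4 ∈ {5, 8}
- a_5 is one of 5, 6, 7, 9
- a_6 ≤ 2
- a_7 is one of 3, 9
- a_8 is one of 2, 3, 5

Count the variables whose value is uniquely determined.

4

The 3 variables a_1, a_3, a_8 are confined to {2, 3, 5}, which locks those values in; drop them from a_2, a_4, a_5, a_6, a_7.
That leaves a_4 = 8.
a_6 must be 1 (only option left). So a_2 can't be 1.
a_7 must be 9 (only option left). Strike 9 from a_2, a_5.
a_2 must be 4 (only option left).
Determined: a_2=4, a_4=8, a_6=1, a_7=9. The other variables each still have more than one consistent value. That makes 4.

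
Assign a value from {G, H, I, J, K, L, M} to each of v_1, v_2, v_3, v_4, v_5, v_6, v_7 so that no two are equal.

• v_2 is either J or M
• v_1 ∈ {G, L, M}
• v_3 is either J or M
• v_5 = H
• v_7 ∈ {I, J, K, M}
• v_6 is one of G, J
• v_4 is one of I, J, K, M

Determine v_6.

G

v_5 must be H (only option left).
Among the 6 still-open variables, L fits only v_1 (and all 6 values in {G, I, J, K, L, M} must be used), so v_1 = L.
The 5 still-open variables together cover exactly {G, I, J, K, M} — 5 values for 5 variables — and G appears only in v_6's list, so v_6 = G.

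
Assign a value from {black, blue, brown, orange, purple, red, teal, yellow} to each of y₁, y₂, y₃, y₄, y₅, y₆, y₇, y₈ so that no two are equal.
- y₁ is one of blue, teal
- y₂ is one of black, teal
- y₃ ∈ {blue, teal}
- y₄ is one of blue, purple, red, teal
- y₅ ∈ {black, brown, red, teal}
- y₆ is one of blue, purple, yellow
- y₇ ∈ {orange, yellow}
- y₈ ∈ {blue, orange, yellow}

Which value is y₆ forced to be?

purple

The 8 variables draw from only 8 values {black, blue, brown, orange, purple, red, teal, yellow}, so each is used; only y₅ can be brown, hence y₅ = brown.
The 7 still-open variables draw from only 7 values {black, blue, orange, purple, red, teal, yellow}, so each is used; only y₂ can be black, hence y₂ = black.
The 6 still-open variables draw from only 6 values {blue, orange, purple, red, teal, yellow}, so each is used; only y₄ can be red, hence y₄ = red.
Among the 5 still-open variables, purple fits only y₆ (and all 5 values in {blue, orange, purple, teal, yellow} must be used), so y₆ = purple.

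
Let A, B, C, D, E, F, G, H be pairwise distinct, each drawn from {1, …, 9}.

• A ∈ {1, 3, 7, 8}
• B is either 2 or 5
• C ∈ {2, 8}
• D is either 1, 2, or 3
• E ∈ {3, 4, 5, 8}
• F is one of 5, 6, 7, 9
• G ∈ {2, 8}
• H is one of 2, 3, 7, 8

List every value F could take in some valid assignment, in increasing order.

6, 9

C and G between them cover only {2, 8} — a naked pair. Remove those values from A, B, D, E, H.
B must be 5 (only option left). Remove 5 from E, F.
A, D, H share exactly the 3 values {1, 3, 7}; by pigeonhole those values go to them, so strike 1, 3, 7 from E, F.
E has just one choice, so E = 4.
No further eliminations apply; F can still be any of 6, 9.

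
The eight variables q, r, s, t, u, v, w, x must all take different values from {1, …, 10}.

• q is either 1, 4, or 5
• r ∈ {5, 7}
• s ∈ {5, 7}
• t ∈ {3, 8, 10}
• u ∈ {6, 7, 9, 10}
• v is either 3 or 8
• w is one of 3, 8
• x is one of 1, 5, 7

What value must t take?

r and s share exactly the 2 values {5, 7}; by pigeonhole those values go to them, so strike 5, 7 from q, u, x.
x must be 1 (only option left). Strike 1 from q.
q's domain is down to {4}, so q = 4.
v and w between them cover only {3, 8} — a naked pair. Remove those values from t.
So t = 10.

10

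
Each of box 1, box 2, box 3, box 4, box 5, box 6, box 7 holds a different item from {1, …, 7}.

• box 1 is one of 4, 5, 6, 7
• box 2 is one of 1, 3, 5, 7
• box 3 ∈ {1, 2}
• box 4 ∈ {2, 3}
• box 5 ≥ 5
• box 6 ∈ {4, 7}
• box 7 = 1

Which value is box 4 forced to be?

box 7's domain is down to {1}, so box 7 = 1. Remove 1 from box 2, box 3.
box 3 has just one choice, so box 3 = 2. Eliminate 2 elsewhere: box 4.
So box 4 = 3.

3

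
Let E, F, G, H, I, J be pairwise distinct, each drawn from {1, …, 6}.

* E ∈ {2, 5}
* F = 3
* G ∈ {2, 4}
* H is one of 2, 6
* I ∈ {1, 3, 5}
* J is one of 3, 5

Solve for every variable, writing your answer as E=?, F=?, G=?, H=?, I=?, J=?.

F's domain is down to {3}, so F = 3. Remove 3 from I, J.
J's domain is down to {5}, so J = 5. So E, I can't be 5.
E has just one choice, so E = 2. Eliminate 2 elsewhere: G, H.
G has just one choice, so G = 4.
That leaves H = 6.
I must be 1 (only option left).

E=2, F=3, G=4, H=6, I=1, J=5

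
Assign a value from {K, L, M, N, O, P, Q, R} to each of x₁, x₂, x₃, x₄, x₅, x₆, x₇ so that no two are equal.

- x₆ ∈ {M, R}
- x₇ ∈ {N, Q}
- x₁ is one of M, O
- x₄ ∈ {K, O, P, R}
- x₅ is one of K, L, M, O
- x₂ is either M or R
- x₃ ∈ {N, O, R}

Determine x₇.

x₂ and x₆ between them cover only {M, R} — a naked pair. Remove those values from x₁, x₃, x₄, x₅.
That leaves x₁ = O. Strike O from x₃, x₄, x₅.
x₃'s domain is down to {N}, so x₃ = N. Eliminate N elsewhere: x₇.
So x₇ = Q.

Q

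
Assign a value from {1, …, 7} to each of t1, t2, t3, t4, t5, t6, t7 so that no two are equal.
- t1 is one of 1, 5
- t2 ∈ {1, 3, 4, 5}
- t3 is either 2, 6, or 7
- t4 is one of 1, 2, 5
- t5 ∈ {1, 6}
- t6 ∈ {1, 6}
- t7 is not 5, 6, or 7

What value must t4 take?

2

Among the 7 variables, 7 fits only t3 (and all 7 values in {1, 2, 3, 4, 5, 6, 7} must be used), so t3 = 7.
t5 and t6 between them cover only {1, 6} — a naked pair. Remove those values from t1, t2, t4, t7.
t1 must be 5 (only option left). So t2, t4 can't be 5.
So t4 = 2.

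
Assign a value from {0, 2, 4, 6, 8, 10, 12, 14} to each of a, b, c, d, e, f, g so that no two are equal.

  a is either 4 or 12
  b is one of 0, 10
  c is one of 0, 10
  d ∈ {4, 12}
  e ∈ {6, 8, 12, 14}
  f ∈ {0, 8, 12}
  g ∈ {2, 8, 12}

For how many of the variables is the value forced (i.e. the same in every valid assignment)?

a and d share exactly the 2 values {4, 12}; by pigeonhole those values go to them, so strike 4, 12 from e, f, g.
b and c share exactly the 2 values {0, 10}; by pigeonhole those values go to them, so strike 0, 10 from f.
f must be 8 (only option left). So e, g can't be 8.
g must be 2 (only option left).
Determined: f=8, g=2. The other variables each still have more than one consistent value. That makes 2.

2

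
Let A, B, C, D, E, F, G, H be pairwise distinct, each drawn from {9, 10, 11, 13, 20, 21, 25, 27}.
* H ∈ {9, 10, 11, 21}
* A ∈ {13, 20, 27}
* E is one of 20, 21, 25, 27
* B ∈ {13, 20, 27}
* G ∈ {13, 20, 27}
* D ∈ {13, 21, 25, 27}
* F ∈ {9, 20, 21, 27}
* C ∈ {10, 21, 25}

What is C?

The 8 variables draw from only 8 values {9, 10, 11, 13, 20, 21, 25, 27}, so each is used; only H can be 11, hence H = 11.
The 7 still-open variables together cover exactly {9, 10, 13, 20, 21, 25, 27} — 7 values for 7 variables — and 9 appears only in F's list, so F = 9.
The 6 still-open variables together cover exactly {10, 13, 20, 21, 25, 27} — 6 values for 6 variables — and 10 appears only in C's list, so C = 10.

10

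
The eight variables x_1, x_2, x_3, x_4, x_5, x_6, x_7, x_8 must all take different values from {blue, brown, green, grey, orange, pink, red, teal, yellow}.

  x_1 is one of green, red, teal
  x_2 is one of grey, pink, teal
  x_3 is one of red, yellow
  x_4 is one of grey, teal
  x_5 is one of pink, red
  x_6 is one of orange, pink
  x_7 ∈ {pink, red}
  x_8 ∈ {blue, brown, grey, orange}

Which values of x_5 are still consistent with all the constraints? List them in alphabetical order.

x_5 and x_7 share exactly the 2 values {pink, red}; by pigeonhole those values go to them, so strike pink, red from x_1, x_2, x_3, x_6.
x_3 must be yellow (only option left).
x_6 must be orange (only option left). Strike orange from x_8.
The 2 variables x_2 and x_4 are confined to {grey, teal}, which locks those values in; drop them from x_1, x_8.
x_1's domain is down to {green}, so x_1 = green.
No further eliminations apply; x_5 can still be any of pink, red.

pink, red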